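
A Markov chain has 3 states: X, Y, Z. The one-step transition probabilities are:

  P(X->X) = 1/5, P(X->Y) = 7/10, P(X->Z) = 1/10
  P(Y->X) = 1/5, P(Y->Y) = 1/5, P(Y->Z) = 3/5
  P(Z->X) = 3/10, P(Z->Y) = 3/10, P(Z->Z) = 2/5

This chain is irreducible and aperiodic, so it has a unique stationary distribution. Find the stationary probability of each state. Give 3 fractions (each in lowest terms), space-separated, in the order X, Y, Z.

Answer: 6/25 9/25 2/5

Derivation:
The stationary distribution satisfies pi = pi * P, i.e.:
  pi_X = 1/5*pi_X + 1/5*pi_Y + 3/10*pi_Z
  pi_Y = 7/10*pi_X + 1/5*pi_Y + 3/10*pi_Z
  pi_Z = 1/10*pi_X + 3/5*pi_Y + 2/5*pi_Z
with normalization: pi_X + pi_Y + pi_Z = 1.

Using the first 2 balance equations plus normalization, the linear system A*pi = b is:
  [-4/5, 1/5, 3/10] . pi = 0
  [7/10, -4/5, 3/10] . pi = 0
  [1, 1, 1] . pi = 1

Solving yields:
  pi_X = 6/25
  pi_Y = 9/25
  pi_Z = 2/5

Verification (pi * P):
  6/25*1/5 + 9/25*1/5 + 2/5*3/10 = 6/25 = pi_X  (ok)
  6/25*7/10 + 9/25*1/5 + 2/5*3/10 = 9/25 = pi_Y  (ok)
  6/25*1/10 + 9/25*3/5 + 2/5*2/5 = 2/5 = pi_Z  (ok)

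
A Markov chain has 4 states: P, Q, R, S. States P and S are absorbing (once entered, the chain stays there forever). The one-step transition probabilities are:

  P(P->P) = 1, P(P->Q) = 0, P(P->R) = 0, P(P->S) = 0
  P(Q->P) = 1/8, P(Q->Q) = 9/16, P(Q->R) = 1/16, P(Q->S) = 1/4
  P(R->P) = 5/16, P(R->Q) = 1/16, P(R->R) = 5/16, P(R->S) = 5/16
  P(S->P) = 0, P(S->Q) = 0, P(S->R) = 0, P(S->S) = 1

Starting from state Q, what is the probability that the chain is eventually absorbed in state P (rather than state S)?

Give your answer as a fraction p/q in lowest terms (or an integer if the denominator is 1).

Answer: 27/76

Derivation:
Let a_i = P(absorbed in P | start in state i).
Boundary conditions: a_P = 1, a_S = 0.
For each transient state i, a_i = sum_j P(i->j) * a_j:
  a_Q = 1/8*a_P + 9/16*a_Q + 1/16*a_R + 1/4*a_S
  a_R = 5/16*a_P + 1/16*a_Q + 5/16*a_R + 5/16*a_S

Substituting a_P = 1 and a_S = 0, rearrange to (I - Q) a = r where r[i] = P(i -> P):
  [7/16, -1/16] . (a_Q, a_R) = 1/8
  [-1/16, 11/16] . (a_Q, a_R) = 5/16

Solving yields:
  a_Q = 27/76
  a_R = 37/76

Starting state is Q, so the absorption probability is a_Q = 27/76.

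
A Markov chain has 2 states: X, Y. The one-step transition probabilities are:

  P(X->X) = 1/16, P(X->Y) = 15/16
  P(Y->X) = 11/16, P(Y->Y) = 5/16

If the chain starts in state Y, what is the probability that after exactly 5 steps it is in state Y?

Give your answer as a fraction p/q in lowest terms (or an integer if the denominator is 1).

Computing P^5 by repeated multiplication:
P^1 =
  X: [1/16, 15/16]
  Y: [11/16, 5/16]
P^2 =
  X: [83/128, 45/128]
  Y: [33/128, 95/128]
P^3 =
  X: [289/1024, 735/1024]
  Y: [539/1024, 485/1024]
P^4 =
  X: [4187/8192, 4005/8192]
  Y: [2937/8192, 5255/8192]
P^5 =
  X: [24121/65536, 41415/65536]
  Y: [30371/65536, 35165/65536]

(P^5)[Y -> Y] = 35165/65536

Answer: 35165/65536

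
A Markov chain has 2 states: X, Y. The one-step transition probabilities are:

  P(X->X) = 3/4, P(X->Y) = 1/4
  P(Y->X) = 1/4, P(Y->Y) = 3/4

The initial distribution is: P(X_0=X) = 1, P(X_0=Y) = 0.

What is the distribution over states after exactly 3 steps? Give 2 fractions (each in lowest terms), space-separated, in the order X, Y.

Answer: 9/16 7/16

Derivation:
Propagating the distribution step by step (d_{t+1} = d_t * P):
d_0 = (X=1, Y=0)
  d_1[X] = 1*3/4 + 0*1/4 = 3/4
  d_1[Y] = 1*1/4 + 0*3/4 = 1/4
d_1 = (X=3/4, Y=1/4)
  d_2[X] = 3/4*3/4 + 1/4*1/4 = 5/8
  d_2[Y] = 3/4*1/4 + 1/4*3/4 = 3/8
d_2 = (X=5/8, Y=3/8)
  d_3[X] = 5/8*3/4 + 3/8*1/4 = 9/16
  d_3[Y] = 5/8*1/4 + 3/8*3/4 = 7/16
d_3 = (X=9/16, Y=7/16)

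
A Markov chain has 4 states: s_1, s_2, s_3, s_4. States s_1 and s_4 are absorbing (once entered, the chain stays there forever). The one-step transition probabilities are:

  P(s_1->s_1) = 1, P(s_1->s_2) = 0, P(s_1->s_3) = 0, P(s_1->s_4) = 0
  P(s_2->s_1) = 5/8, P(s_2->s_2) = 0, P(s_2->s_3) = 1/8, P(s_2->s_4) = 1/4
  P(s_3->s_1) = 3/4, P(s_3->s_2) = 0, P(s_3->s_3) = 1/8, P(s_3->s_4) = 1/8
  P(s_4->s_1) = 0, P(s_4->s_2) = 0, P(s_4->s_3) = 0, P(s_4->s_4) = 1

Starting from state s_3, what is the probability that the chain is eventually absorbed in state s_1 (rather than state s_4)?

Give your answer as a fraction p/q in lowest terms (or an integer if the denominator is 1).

Let a_i = P(absorbed in s_1 | start in state i).
Boundary conditions: a_s_1 = 1, a_s_4 = 0.
For each transient state i, a_i = sum_j P(i->j) * a_j:
  a_s_2 = 5/8*a_s_1 + 0*a_s_2 + 1/8*a_s_3 + 1/4*a_s_4
  a_s_3 = 3/4*a_s_1 + 0*a_s_2 + 1/8*a_s_3 + 1/8*a_s_4

Substituting a_s_1 = 1 and a_s_4 = 0, rearrange to (I - Q) a = r where r[i] = P(i -> s_1):
  [1, -1/8] . (a_s_2, a_s_3) = 5/8
  [0, 7/8] . (a_s_2, a_s_3) = 3/4

Solving yields:
  a_s_2 = 41/56
  a_s_3 = 6/7

Starting state is s_3, so the absorption probability is a_s_3 = 6/7.

Answer: 6/7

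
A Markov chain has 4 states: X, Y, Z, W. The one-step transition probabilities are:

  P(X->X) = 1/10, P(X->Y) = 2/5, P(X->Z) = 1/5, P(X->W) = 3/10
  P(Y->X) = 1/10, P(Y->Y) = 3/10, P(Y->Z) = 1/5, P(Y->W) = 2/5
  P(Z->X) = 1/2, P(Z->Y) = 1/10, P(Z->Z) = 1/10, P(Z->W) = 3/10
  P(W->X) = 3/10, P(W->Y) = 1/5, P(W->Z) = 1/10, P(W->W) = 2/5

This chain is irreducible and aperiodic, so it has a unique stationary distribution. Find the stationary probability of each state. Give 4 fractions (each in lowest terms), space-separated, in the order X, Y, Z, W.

The stationary distribution satisfies pi = pi * P, i.e.:
  pi_X = 1/10*pi_X + 1/10*pi_Y + 1/2*pi_Z + 3/10*pi_W
  pi_Y = 2/5*pi_X + 3/10*pi_Y + 1/10*pi_Z + 1/5*pi_W
  pi_Z = 1/5*pi_X + 1/5*pi_Y + 1/10*pi_Z + 1/10*pi_W
  pi_W = 3/10*pi_X + 2/5*pi_Y + 3/10*pi_Z + 2/5*pi_W
with normalization: pi_X + pi_Y + pi_Z + pi_W = 1.

Using the first 3 balance equations plus normalization, the linear system A*pi = b is:
  [-9/10, 1/10, 1/2, 3/10] . pi = 0
  [2/5, -7/10, 1/10, 1/5] . pi = 0
  [1/5, 1/5, -9/10, 1/10] . pi = 0
  [1, 1, 1, 1] . pi = 1

Solving yields:
  pi_X = 257/1108
  pi_Y = 285/1108
  pi_Z = 165/1108
  pi_W = 401/1108

Verification (pi * P):
  257/1108*1/10 + 285/1108*1/10 + 165/1108*1/2 + 401/1108*3/10 = 257/1108 = pi_X  (ok)
  257/1108*2/5 + 285/1108*3/10 + 165/1108*1/10 + 401/1108*1/5 = 285/1108 = pi_Y  (ok)
  257/1108*1/5 + 285/1108*1/5 + 165/1108*1/10 + 401/1108*1/10 = 165/1108 = pi_Z  (ok)
  257/1108*3/10 + 285/1108*2/5 + 165/1108*3/10 + 401/1108*2/5 = 401/1108 = pi_W  (ok)

Answer: 257/1108 285/1108 165/1108 401/1108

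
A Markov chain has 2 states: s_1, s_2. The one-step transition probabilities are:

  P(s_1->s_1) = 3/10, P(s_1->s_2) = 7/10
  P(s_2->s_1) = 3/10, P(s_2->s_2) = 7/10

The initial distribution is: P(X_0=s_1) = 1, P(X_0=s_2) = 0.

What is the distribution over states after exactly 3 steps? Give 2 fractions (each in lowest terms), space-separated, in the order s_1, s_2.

Propagating the distribution step by step (d_{t+1} = d_t * P):
d_0 = (s_1=1, s_2=0)
  d_1[s_1] = 1*3/10 + 0*3/10 = 3/10
  d_1[s_2] = 1*7/10 + 0*7/10 = 7/10
d_1 = (s_1=3/10, s_2=7/10)
  d_2[s_1] = 3/10*3/10 + 7/10*3/10 = 3/10
  d_2[s_2] = 3/10*7/10 + 7/10*7/10 = 7/10
d_2 = (s_1=3/10, s_2=7/10)
  d_3[s_1] = 3/10*3/10 + 7/10*3/10 = 3/10
  d_3[s_2] = 3/10*7/10 + 7/10*7/10 = 7/10
d_3 = (s_1=3/10, s_2=7/10)

Answer: 3/10 7/10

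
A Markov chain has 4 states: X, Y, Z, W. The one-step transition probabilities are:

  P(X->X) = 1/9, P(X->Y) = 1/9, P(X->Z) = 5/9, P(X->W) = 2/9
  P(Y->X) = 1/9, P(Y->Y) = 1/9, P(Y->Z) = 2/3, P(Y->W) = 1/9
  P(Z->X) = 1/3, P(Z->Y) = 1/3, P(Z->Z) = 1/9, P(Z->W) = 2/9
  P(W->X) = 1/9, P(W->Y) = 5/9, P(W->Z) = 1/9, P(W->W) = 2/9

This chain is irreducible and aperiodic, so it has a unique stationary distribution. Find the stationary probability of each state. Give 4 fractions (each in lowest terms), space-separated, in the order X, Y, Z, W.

Answer: 203/1079 295/1079 374/1079 207/1079

Derivation:
The stationary distribution satisfies pi = pi * P, i.e.:
  pi_X = 1/9*pi_X + 1/9*pi_Y + 1/3*pi_Z + 1/9*pi_W
  pi_Y = 1/9*pi_X + 1/9*pi_Y + 1/3*pi_Z + 5/9*pi_W
  pi_Z = 5/9*pi_X + 2/3*pi_Y + 1/9*pi_Z + 1/9*pi_W
  pi_W = 2/9*pi_X + 1/9*pi_Y + 2/9*pi_Z + 2/9*pi_W
with normalization: pi_X + pi_Y + pi_Z + pi_W = 1.

Using the first 3 balance equations plus normalization, the linear system A*pi = b is:
  [-8/9, 1/9, 1/3, 1/9] . pi = 0
  [1/9, -8/9, 1/3, 5/9] . pi = 0
  [5/9, 2/3, -8/9, 1/9] . pi = 0
  [1, 1, 1, 1] . pi = 1

Solving yields:
  pi_X = 203/1079
  pi_Y = 295/1079
  pi_Z = 374/1079
  pi_W = 207/1079

Verification (pi * P):
  203/1079*1/9 + 295/1079*1/9 + 374/1079*1/3 + 207/1079*1/9 = 203/1079 = pi_X  (ok)
  203/1079*1/9 + 295/1079*1/9 + 374/1079*1/3 + 207/1079*5/9 = 295/1079 = pi_Y  (ok)
  203/1079*5/9 + 295/1079*2/3 + 374/1079*1/9 + 207/1079*1/9 = 374/1079 = pi_Z  (ok)
  203/1079*2/9 + 295/1079*1/9 + 374/1079*2/9 + 207/1079*2/9 = 207/1079 = pi_W  (ok)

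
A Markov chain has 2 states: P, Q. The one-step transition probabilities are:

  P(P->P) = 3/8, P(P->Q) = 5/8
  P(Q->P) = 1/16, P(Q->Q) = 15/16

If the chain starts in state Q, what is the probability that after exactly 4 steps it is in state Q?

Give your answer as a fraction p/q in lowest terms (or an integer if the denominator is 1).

Computing P^4 by repeated multiplication:
P^1 =
  P: [3/8, 5/8]
  Q: [1/16, 15/16]
P^2 =
  P: [23/128, 105/128]
  Q: [21/256, 235/256]
P^3 =
  P: [243/2048, 1805/2048]
  Q: [361/4096, 3735/4096]
P^4 =
  P: [3263/32768, 29505/32768]
  Q: [5901/65536, 59635/65536]

(P^4)[Q -> Q] = 59635/65536

Answer: 59635/65536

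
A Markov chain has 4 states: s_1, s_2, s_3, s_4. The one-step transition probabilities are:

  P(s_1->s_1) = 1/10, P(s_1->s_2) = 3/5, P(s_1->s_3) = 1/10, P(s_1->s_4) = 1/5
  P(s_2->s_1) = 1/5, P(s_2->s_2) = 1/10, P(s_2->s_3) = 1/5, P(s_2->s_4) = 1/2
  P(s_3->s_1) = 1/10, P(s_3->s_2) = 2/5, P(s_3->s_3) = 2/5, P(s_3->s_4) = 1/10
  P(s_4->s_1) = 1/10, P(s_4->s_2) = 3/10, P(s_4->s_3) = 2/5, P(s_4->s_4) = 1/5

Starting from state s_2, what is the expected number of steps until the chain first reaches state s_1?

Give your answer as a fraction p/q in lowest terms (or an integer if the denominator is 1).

Answer: 280/39

Derivation:
Let h_i = expected steps to first reach s_1 from state i.
Boundary: h_s_1 = 0.
First-step equations for the other states:
  h_s_2 = 1 + 1/5*h_s_1 + 1/10*h_s_2 + 1/5*h_s_3 + 1/2*h_s_4
  h_s_3 = 1 + 1/10*h_s_1 + 2/5*h_s_2 + 2/5*h_s_3 + 1/10*h_s_4
  h_s_4 = 1 + 1/10*h_s_1 + 3/10*h_s_2 + 2/5*h_s_3 + 1/5*h_s_4

Substituting h_s_1 = 0 and rearranging gives the linear system (I - Q) h = 1:
  [9/10, -1/5, -1/2] . (h_s_2, h_s_3, h_s_4) = 1
  [-2/5, 3/5, -1/10] . (h_s_2, h_s_3, h_s_4) = 1
  [-3/10, -2/5, 4/5] . (h_s_2, h_s_3, h_s_4) = 1

Solving yields:
  h_s_2 = 280/39
  h_s_3 = 605/78
  h_s_4 = 305/39

Starting state is s_2, so the expected hitting time is h_s_2 = 280/39.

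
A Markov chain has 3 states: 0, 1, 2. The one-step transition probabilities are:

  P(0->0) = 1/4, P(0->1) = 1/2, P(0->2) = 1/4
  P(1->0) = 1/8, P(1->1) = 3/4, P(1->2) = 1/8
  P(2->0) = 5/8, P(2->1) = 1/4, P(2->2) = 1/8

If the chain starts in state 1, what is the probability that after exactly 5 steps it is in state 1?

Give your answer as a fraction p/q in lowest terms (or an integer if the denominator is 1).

Answer: 10105/16384

Derivation:
Computing P^5 by repeated multiplication:
P^1 =
  0: [1/4, 1/2, 1/4]
  1: [1/8, 3/4, 1/8]
  2: [5/8, 1/4, 1/8]
P^2 =
  0: [9/32, 9/16, 5/32]
  1: [13/64, 21/32, 9/64]
  2: [17/64, 17/32, 13/64]
P^3 =
  0: [61/256, 77/128, 41/256]
  1: [113/512, 161/256, 77/512]
  2: [133/512, 149/256, 81/512]
P^4 =
  0: [481/2048, 625/1024, 317/2048]
  1: [933/4096, 1269/2048, 625/4096]
  2: [969/4096, 1241/2048, 645/4096]
P^5 =
  0: [3797/16384, 5029/8192, 2529/16384]
  1: [7529/32768, 10105/16384, 5029/32768]
  2: [7645/32768, 10029/16384, 5065/32768]

(P^5)[1 -> 1] = 10105/16384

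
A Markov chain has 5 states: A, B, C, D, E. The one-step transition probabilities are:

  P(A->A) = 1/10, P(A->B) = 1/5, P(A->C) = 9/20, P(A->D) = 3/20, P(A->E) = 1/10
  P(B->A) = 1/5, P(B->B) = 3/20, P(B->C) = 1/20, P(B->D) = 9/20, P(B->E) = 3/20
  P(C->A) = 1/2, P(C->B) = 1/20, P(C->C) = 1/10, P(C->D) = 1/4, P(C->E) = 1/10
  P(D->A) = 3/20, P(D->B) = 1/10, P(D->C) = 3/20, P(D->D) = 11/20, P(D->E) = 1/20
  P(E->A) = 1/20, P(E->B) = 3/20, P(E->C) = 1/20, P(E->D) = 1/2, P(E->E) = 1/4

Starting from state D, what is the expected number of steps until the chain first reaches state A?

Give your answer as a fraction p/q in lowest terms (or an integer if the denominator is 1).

Answer: 63460/12097

Derivation:
Let h_i = expected steps to first reach A from state i.
Boundary: h_A = 0.
First-step equations for the other states:
  h_B = 1 + 1/5*h_A + 3/20*h_B + 1/20*h_C + 9/20*h_D + 3/20*h_E
  h_C = 1 + 1/2*h_A + 1/20*h_B + 1/10*h_C + 1/4*h_D + 1/10*h_E
  h_D = 1 + 3/20*h_A + 1/10*h_B + 3/20*h_C + 11/20*h_D + 1/20*h_E
  h_E = 1 + 1/20*h_A + 3/20*h_B + 1/20*h_C + 1/2*h_D + 1/4*h_E

Substituting h_A = 0 and rearranging gives the linear system (I - Q) h = 1:
  [17/20, -1/20, -9/20, -3/20] . (h_B, h_C, h_D, h_E) = 1
  [-1/20, 9/10, -1/4, -1/10] . (h_B, h_C, h_D, h_E) = 1
  [-1/10, -3/20, 9/20, -1/20] . (h_B, h_C, h_D, h_E) = 1
  [-3/20, -1/20, -1/2, 3/4] . (h_B, h_C, h_D, h_E) = 1

Solving yields:
  h_B = 63400/12097
  h_C = 42810/12097
  h_D = 63460/12097
  h_E = 73970/12097

Starting state is D, so the expected hitting time is h_D = 63460/12097.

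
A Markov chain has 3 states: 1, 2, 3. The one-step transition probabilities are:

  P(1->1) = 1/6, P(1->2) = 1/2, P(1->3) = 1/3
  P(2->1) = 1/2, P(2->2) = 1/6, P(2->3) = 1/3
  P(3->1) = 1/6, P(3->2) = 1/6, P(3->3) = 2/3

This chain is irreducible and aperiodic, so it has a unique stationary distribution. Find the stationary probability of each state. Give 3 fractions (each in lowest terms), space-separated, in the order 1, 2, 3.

The stationary distribution satisfies pi = pi * P, i.e.:
  pi_1 = 1/6*pi_1 + 1/2*pi_2 + 1/6*pi_3
  pi_2 = 1/2*pi_1 + 1/6*pi_2 + 1/6*pi_3
  pi_3 = 1/3*pi_1 + 1/3*pi_2 + 2/3*pi_3
with normalization: pi_1 + pi_2 + pi_3 = 1.

Using the first 2 balance equations plus normalization, the linear system A*pi = b is:
  [-5/6, 1/2, 1/6] . pi = 0
  [1/2, -5/6, 1/6] . pi = 0
  [1, 1, 1] . pi = 1

Solving yields:
  pi_1 = 1/4
  pi_2 = 1/4
  pi_3 = 1/2

Verification (pi * P):
  1/4*1/6 + 1/4*1/2 + 1/2*1/6 = 1/4 = pi_1  (ok)
  1/4*1/2 + 1/4*1/6 + 1/2*1/6 = 1/4 = pi_2  (ok)
  1/4*1/3 + 1/4*1/3 + 1/2*2/3 = 1/2 = pi_3  (ok)

Answer: 1/4 1/4 1/2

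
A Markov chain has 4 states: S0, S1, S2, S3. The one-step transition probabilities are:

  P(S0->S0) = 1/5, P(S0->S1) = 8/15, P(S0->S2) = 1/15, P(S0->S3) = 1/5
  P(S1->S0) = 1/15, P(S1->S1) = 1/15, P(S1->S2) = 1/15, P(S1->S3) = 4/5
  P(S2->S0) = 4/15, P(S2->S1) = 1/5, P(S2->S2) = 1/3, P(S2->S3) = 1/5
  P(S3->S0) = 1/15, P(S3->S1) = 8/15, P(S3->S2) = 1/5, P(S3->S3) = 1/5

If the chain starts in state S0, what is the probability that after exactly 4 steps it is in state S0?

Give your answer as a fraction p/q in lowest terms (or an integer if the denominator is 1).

Answer: 1916/16875

Derivation:
Computing P^4 by repeated multiplication:
P^1 =
  S0: [1/5, 8/15, 1/15, 1/5]
  S1: [1/15, 1/15, 1/15, 4/5]
  S2: [4/15, 1/5, 1/3, 1/5]
  S3: [1/15, 8/15, 1/5, 1/5]
P^2 =
  S0: [8/75, 59/225, 1/9, 13/25]
  S1: [4/45, 12/25, 43/225, 6/25]
  S2: [38/225, 74/225, 41/225, 8/25]
  S3: [26/225, 49/225, 11/75, 13/25]
P^3 =
  S0: [116/1125, 1262/3375, 559/3375, 134/375]
  S1: [394/3375, 829/3375, 101/675, 61/125]
  S2: [424/3375, 359/1125, 533/3375, 149/375]
  S3: [376/3375, 1292/3375, 197/1125, 124/375]
P^4 =
  S0: [1916/16875, 15371/50625, 8023/50625, 2387/5625]
  S1: [5678/50625, 6224/16875, 8689/50625, 1954/5625]
  S2: [5822/50625, 16796/50625, 8189/50625, 734/1875]
  S3: [236/2025, 15001/50625, 2657/16875, 2417/5625]

(P^4)[S0 -> S0] = 1916/16875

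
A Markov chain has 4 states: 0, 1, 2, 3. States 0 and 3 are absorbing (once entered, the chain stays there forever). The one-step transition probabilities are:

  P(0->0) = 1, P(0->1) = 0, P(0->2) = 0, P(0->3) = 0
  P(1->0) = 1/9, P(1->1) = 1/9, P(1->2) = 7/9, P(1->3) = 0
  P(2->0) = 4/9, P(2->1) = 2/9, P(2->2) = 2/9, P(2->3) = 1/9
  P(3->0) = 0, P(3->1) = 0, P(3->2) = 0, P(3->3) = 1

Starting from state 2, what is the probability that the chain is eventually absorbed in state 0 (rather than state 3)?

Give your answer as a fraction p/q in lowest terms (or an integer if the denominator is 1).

Let a_i = P(absorbed in 0 | start in state i).
Boundary conditions: a_0 = 1, a_3 = 0.
For each transient state i, a_i = sum_j P(i->j) * a_j:
  a_1 = 1/9*a_0 + 1/9*a_1 + 7/9*a_2 + 0*a_3
  a_2 = 4/9*a_0 + 2/9*a_1 + 2/9*a_2 + 1/9*a_3

Substituting a_0 = 1 and a_3 = 0, rearrange to (I - Q) a = r where r[i] = P(i -> 0):
  [8/9, -7/9] . (a_1, a_2) = 1/9
  [-2/9, 7/9] . (a_1, a_2) = 4/9

Solving yields:
  a_1 = 5/6
  a_2 = 17/21

Starting state is 2, so the absorption probability is a_2 = 17/21.

Answer: 17/21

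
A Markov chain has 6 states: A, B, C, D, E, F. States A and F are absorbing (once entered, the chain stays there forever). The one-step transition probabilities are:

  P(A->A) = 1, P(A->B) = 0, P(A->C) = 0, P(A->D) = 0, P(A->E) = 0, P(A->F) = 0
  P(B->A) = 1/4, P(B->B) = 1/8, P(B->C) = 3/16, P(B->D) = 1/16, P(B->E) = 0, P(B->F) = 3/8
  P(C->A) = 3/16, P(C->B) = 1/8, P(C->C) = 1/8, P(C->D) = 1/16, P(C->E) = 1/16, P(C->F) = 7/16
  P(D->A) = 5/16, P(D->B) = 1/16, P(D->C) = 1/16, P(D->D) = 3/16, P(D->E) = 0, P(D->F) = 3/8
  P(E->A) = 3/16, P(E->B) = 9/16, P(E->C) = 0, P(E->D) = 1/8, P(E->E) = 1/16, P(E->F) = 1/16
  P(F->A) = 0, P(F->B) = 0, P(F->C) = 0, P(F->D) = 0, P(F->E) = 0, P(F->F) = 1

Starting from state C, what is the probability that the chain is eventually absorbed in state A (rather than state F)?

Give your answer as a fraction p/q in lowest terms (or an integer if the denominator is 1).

Let a_i = P(absorbed in A | start in state i).
Boundary conditions: a_A = 1, a_F = 0.
For each transient state i, a_i = sum_j P(i->j) * a_j:
  a_B = 1/4*a_A + 1/8*a_B + 3/16*a_C + 1/16*a_D + 0*a_E + 3/8*a_F
  a_C = 3/16*a_A + 1/8*a_B + 1/8*a_C + 1/16*a_D + 1/16*a_E + 7/16*a_F
  a_D = 5/16*a_A + 1/16*a_B + 1/16*a_C + 3/16*a_D + 0*a_E + 3/8*a_F
  a_E = 3/16*a_A + 9/16*a_B + 0*a_C + 1/8*a_D + 1/16*a_E + 1/16*a_F

Substituting a_A = 1 and a_F = 0, rearrange to (I - Q) a = r where r[i] = P(i -> A):
  [7/8, -3/16, -1/16, 0] . (a_B, a_C, a_D, a_E) = 1/4
  [-1/8, 7/8, -1/16, -1/16] . (a_B, a_C, a_D, a_E) = 3/16
  [-1/16, -1/16, 13/16, 0] . (a_B, a_C, a_D, a_E) = 5/16
  [-9/16, 0, -1/8, 15/16] . (a_B, a_C, a_D, a_E) = 3/16

Solving yields:
  a_B = 14077/36161
  a_C = 12169/36161
  a_D = 15927/36161
  a_E = 17802/36161

Starting state is C, so the absorption probability is a_C = 12169/36161.

Answer: 12169/36161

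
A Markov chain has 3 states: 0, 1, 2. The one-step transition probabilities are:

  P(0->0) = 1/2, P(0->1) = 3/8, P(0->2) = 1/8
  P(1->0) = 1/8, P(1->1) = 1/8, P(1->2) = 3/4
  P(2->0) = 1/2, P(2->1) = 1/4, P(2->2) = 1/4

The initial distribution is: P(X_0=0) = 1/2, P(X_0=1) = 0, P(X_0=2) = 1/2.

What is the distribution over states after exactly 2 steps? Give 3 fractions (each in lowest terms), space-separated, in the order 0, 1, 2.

Propagating the distribution step by step (d_{t+1} = d_t * P):
d_0 = (0=1/2, 1=0, 2=1/2)
  d_1[0] = 1/2*1/2 + 0*1/8 + 1/2*1/2 = 1/2
  d_1[1] = 1/2*3/8 + 0*1/8 + 1/2*1/4 = 5/16
  d_1[2] = 1/2*1/8 + 0*3/4 + 1/2*1/4 = 3/16
d_1 = (0=1/2, 1=5/16, 2=3/16)
  d_2[0] = 1/2*1/2 + 5/16*1/8 + 3/16*1/2 = 49/128
  d_2[1] = 1/2*3/8 + 5/16*1/8 + 3/16*1/4 = 35/128
  d_2[2] = 1/2*1/8 + 5/16*3/4 + 3/16*1/4 = 11/32
d_2 = (0=49/128, 1=35/128, 2=11/32)

Answer: 49/128 35/128 11/32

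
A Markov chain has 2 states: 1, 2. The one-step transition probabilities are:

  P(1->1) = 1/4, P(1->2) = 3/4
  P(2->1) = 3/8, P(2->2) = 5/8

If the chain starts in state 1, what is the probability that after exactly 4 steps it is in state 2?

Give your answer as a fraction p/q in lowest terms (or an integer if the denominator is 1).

Computing P^4 by repeated multiplication:
P^1 =
  1: [1/4, 3/4]
  2: [3/8, 5/8]
P^2 =
  1: [11/32, 21/32]
  2: [21/64, 43/64]
P^3 =
  1: [85/256, 171/256]
  2: [171/512, 341/512]
P^4 =
  1: [683/2048, 1365/2048]
  2: [1365/4096, 2731/4096]

(P^4)[1 -> 2] = 1365/2048

Answer: 1365/2048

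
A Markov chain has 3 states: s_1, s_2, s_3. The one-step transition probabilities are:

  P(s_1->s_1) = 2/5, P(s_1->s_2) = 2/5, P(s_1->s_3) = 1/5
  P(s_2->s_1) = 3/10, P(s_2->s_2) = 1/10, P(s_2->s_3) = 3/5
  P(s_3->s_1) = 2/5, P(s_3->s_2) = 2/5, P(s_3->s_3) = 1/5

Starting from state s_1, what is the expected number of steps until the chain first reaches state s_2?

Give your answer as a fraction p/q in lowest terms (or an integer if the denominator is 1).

Answer: 5/2

Derivation:
Let h_i = expected steps to first reach s_2 from state i.
Boundary: h_s_2 = 0.
First-step equations for the other states:
  h_s_1 = 1 + 2/5*h_s_1 + 2/5*h_s_2 + 1/5*h_s_3
  h_s_3 = 1 + 2/5*h_s_1 + 2/5*h_s_2 + 1/5*h_s_3

Substituting h_s_2 = 0 and rearranging gives the linear system (I - Q) h = 1:
  [3/5, -1/5] . (h_s_1, h_s_3) = 1
  [-2/5, 4/5] . (h_s_1, h_s_3) = 1

Solving yields:
  h_s_1 = 5/2
  h_s_3 = 5/2

Starting state is s_1, so the expected hitting time is h_s_1 = 5/2.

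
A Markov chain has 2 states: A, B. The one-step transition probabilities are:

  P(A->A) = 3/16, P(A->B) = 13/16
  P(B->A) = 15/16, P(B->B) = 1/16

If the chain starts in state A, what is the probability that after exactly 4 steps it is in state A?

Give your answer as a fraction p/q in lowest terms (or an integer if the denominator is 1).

Answer: 699/1024

Derivation:
Computing P^4 by repeated multiplication:
P^1 =
  A: [3/16, 13/16]
  B: [15/16, 1/16]
P^2 =
  A: [51/64, 13/64]
  B: [15/64, 49/64]
P^3 =
  A: [87/256, 169/256]
  B: [195/256, 61/256]
P^4 =
  A: [699/1024, 325/1024]
  B: [375/1024, 649/1024]

(P^4)[A -> A] = 699/1024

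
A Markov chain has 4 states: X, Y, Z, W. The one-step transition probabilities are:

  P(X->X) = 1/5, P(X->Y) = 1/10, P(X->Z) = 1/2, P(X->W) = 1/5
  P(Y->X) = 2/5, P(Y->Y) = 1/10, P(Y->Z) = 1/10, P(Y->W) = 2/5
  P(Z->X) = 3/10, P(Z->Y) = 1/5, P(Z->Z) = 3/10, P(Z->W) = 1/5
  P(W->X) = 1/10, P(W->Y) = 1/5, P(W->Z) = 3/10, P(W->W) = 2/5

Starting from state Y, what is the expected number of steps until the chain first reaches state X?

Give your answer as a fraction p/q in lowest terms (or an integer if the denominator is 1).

Answer: 70/19

Derivation:
Let h_i = expected steps to first reach X from state i.
Boundary: h_X = 0.
First-step equations for the other states:
  h_Y = 1 + 2/5*h_X + 1/10*h_Y + 1/10*h_Z + 2/5*h_W
  h_Z = 1 + 3/10*h_X + 1/5*h_Y + 3/10*h_Z + 1/5*h_W
  h_W = 1 + 1/10*h_X + 1/5*h_Y + 3/10*h_Z + 2/5*h_W

Substituting h_X = 0 and rearranging gives the linear system (I - Q) h = 1:
  [9/10, -1/10, -2/5] . (h_Y, h_Z, h_W) = 1
  [-1/5, 7/10, -1/5] . (h_Y, h_Z, h_W) = 1
  [-1/5, -3/10, 3/5] . (h_Y, h_Z, h_W) = 1

Solving yields:
  h_Y = 70/19
  h_Z = 220/57
  h_W = 275/57

Starting state is Y, so the expected hitting time is h_Y = 70/19.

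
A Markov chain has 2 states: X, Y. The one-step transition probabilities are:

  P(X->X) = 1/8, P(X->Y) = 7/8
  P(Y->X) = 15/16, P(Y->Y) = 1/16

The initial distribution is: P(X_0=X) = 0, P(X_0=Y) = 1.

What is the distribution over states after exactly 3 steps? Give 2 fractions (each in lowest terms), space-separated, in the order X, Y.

Answer: 3255/4096 841/4096

Derivation:
Propagating the distribution step by step (d_{t+1} = d_t * P):
d_0 = (X=0, Y=1)
  d_1[X] = 0*1/8 + 1*15/16 = 15/16
  d_1[Y] = 0*7/8 + 1*1/16 = 1/16
d_1 = (X=15/16, Y=1/16)
  d_2[X] = 15/16*1/8 + 1/16*15/16 = 45/256
  d_2[Y] = 15/16*7/8 + 1/16*1/16 = 211/256
d_2 = (X=45/256, Y=211/256)
  d_3[X] = 45/256*1/8 + 211/256*15/16 = 3255/4096
  d_3[Y] = 45/256*7/8 + 211/256*1/16 = 841/4096
d_3 = (X=3255/4096, Y=841/4096)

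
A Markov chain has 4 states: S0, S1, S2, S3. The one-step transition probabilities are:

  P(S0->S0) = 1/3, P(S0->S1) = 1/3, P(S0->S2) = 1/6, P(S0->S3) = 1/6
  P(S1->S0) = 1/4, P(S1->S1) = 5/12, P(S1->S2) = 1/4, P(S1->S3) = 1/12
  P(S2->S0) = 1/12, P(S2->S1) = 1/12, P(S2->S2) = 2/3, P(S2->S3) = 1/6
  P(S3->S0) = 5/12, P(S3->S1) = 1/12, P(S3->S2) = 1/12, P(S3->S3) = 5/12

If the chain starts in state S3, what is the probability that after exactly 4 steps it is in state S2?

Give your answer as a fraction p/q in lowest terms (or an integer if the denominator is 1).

Answer: 3061/10368

Derivation:
Computing P^4 by repeated multiplication:
P^1 =
  S0: [1/3, 1/3, 1/6, 1/6]
  S1: [1/4, 5/12, 1/4, 1/12]
  S2: [1/12, 1/12, 2/3, 1/6]
  S3: [5/12, 1/12, 1/12, 5/12]
P^2 =
  S0: [5/18, 5/18, 19/72, 13/72]
  S1: [35/144, 41/144, 23/72, 11/72]
  S2: [25/144, 19/144, 71/144, 29/144]
  S3: [49/144, 31/144, 13/72, 19/72]
P^3 =
  S0: [7/27, 53/216, 265/864, 163/864]
  S1: [419/1728, 413/1728, 583/1728, 313/1728]
  S2: [373/1728, 295/1728, 11/27, 89/432]
  S3: [505/1728, 415/1728, 437/1728, 371/1728]
P^4 =
  S0: [653/2592, 149/648, 3367/10368, 2005/10368]
  S1: [5063/20736, 4637/20736, 3527/10368, 1991/10368]
  S2: [4861/20736, 4027/20736, 7619/20736, 4229/20736]
  S3: [5557/20736, 4903/20736, 3061/10368, 2077/10368]

(P^4)[S3 -> S2] = 3061/10368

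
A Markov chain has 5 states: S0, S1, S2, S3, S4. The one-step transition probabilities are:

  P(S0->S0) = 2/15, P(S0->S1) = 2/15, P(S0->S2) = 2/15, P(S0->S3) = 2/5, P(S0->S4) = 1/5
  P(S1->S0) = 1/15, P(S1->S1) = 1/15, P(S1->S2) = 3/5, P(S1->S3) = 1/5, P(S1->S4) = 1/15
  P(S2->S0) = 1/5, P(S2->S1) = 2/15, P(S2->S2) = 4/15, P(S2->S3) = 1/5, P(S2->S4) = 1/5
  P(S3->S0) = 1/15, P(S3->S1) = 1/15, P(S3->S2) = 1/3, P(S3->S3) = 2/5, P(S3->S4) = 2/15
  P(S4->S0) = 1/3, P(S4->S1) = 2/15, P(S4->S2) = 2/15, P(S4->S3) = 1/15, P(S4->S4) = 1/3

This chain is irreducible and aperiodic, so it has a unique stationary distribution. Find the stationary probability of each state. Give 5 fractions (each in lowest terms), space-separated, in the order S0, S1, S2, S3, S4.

The stationary distribution satisfies pi = pi * P, i.e.:
  pi_S0 = 2/15*pi_S0 + 1/15*pi_S1 + 1/5*pi_S2 + 1/15*pi_S3 + 1/3*pi_S4
  pi_S1 = 2/15*pi_S0 + 1/15*pi_S1 + 2/15*pi_S2 + 1/15*pi_S3 + 2/15*pi_S4
  pi_S2 = 2/15*pi_S0 + 3/5*pi_S1 + 4/15*pi_S2 + 1/3*pi_S3 + 2/15*pi_S4
  pi_S3 = 2/5*pi_S0 + 1/5*pi_S1 + 1/5*pi_S2 + 2/5*pi_S3 + 1/15*pi_S4
  pi_S4 = 1/5*pi_S0 + 1/15*pi_S1 + 1/5*pi_S2 + 2/15*pi_S3 + 1/3*pi_S4
with normalization: pi_S0 + pi_S1 + pi_S2 + pi_S3 + pi_S4 = 1.

Using the first 4 balance equations plus normalization, the linear system A*pi = b is:
  [-13/15, 1/15, 1/5, 1/15, 1/3] . pi = 0
  [2/15, -14/15, 2/15, 1/15, 2/15] . pi = 0
  [2/15, 3/5, -11/15, 1/3, 2/15] . pi = 0
  [2/5, 1/5, 1/5, -3/5, 1/15] . pi = 0
  [1, 1, 1, 1, 1] . pi = 1

Solving yields:
  pi_S0 = 3377/20371
  pi_S1 = 341/3134
  pi_S2 = 11091/40742
  pi_S3 = 406/1567
  pi_S4 = 3954/20371

Verification (pi * P):
  3377/20371*2/15 + 341/3134*1/15 + 11091/40742*1/5 + 406/1567*1/15 + 3954/20371*1/3 = 3377/20371 = pi_S0  (ok)
  3377/20371*2/15 + 341/3134*1/15 + 11091/40742*2/15 + 406/1567*1/15 + 3954/20371*2/15 = 341/3134 = pi_S1  (ok)
  3377/20371*2/15 + 341/3134*3/5 + 11091/40742*4/15 + 406/1567*1/3 + 3954/20371*2/15 = 11091/40742 = pi_S2  (ok)
  3377/20371*2/5 + 341/3134*1/5 + 11091/40742*1/5 + 406/1567*2/5 + 3954/20371*1/15 = 406/1567 = pi_S3  (ok)
  3377/20371*1/5 + 341/3134*1/15 + 11091/40742*1/5 + 406/1567*2/15 + 3954/20371*1/3 = 3954/20371 = pi_S4  (ok)

Answer: 3377/20371 341/3134 11091/40742 406/1567 3954/20371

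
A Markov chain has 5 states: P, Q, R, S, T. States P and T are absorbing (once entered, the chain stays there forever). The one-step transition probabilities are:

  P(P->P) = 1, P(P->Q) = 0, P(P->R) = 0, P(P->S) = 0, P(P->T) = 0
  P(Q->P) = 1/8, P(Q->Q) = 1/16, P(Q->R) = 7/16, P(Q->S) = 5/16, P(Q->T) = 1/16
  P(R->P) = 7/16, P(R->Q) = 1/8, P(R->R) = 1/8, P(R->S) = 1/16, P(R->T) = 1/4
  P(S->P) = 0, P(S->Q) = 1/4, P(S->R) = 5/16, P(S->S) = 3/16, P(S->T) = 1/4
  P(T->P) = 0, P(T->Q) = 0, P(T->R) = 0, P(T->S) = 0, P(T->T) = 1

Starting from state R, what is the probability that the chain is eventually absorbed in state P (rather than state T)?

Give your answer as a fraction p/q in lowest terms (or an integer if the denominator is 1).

Answer: 257/423

Derivation:
Let a_i = P(absorbed in P | start in state i).
Boundary conditions: a_P = 1, a_T = 0.
For each transient state i, a_i = sum_j P(i->j) * a_j:
  a_Q = 1/8*a_P + 1/16*a_Q + 7/16*a_R + 5/16*a_S + 1/16*a_T
  a_R = 7/16*a_P + 1/8*a_Q + 1/8*a_R + 1/16*a_S + 1/4*a_T
  a_S = 0*a_P + 1/4*a_Q + 5/16*a_R + 3/16*a_S + 1/4*a_T

Substituting a_P = 1 and a_T = 0, rearrange to (I - Q) a = r where r[i] = P(i -> P):
  [15/16, -7/16, -5/16] . (a_Q, a_R, a_S) = 1/8
  [-1/8, 7/8, -1/16] . (a_Q, a_R, a_S) = 7/16
  [-1/4, -5/16, 13/16] . (a_Q, a_R, a_S) = 0

Solving yields:
  a_Q = 1166/2115
  a_R = 257/423
  a_S = 853/2115

Starting state is R, so the absorption probability is a_R = 257/423.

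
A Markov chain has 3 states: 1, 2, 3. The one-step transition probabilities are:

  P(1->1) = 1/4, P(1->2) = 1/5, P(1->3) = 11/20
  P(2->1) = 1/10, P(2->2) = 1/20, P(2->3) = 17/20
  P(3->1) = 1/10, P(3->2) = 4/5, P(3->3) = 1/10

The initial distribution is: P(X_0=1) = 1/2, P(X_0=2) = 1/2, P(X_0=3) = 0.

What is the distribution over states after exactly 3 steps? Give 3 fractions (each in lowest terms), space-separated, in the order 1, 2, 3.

Propagating the distribution step by step (d_{t+1} = d_t * P):
d_0 = (1=1/2, 2=1/2, 3=0)
  d_1[1] = 1/2*1/4 + 1/2*1/10 + 0*1/10 = 7/40
  d_1[2] = 1/2*1/5 + 1/2*1/20 + 0*4/5 = 1/8
  d_1[3] = 1/2*11/20 + 1/2*17/20 + 0*1/10 = 7/10
d_1 = (1=7/40, 2=1/8, 3=7/10)
  d_2[1] = 7/40*1/4 + 1/8*1/10 + 7/10*1/10 = 101/800
  d_2[2] = 7/40*1/5 + 1/8*1/20 + 7/10*4/5 = 481/800
  d_2[3] = 7/40*11/20 + 1/8*17/20 + 7/10*1/10 = 109/400
d_2 = (1=101/800, 2=481/800, 3=109/400)
  d_3[1] = 101/800*1/4 + 481/800*1/10 + 109/400*1/10 = 1903/16000
  d_3[2] = 101/800*1/5 + 481/800*1/20 + 109/400*4/5 = 4373/16000
  d_3[3] = 101/800*11/20 + 481/800*17/20 + 109/400*1/10 = 2431/4000
d_3 = (1=1903/16000, 2=4373/16000, 3=2431/4000)

Answer: 1903/16000 4373/16000 2431/4000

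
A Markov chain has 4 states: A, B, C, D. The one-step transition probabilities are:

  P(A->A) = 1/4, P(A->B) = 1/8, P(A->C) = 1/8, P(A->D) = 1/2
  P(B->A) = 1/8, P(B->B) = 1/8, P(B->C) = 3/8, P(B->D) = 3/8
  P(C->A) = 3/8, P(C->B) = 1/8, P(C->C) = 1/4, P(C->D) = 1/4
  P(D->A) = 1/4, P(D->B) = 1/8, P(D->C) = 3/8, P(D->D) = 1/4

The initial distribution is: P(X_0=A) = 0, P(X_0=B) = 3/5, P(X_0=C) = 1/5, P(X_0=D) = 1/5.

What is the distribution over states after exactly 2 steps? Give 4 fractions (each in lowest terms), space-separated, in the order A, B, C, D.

Propagating the distribution step by step (d_{t+1} = d_t * P):
d_0 = (A=0, B=3/5, C=1/5, D=1/5)
  d_1[A] = 0*1/4 + 3/5*1/8 + 1/5*3/8 + 1/5*1/4 = 1/5
  d_1[B] = 0*1/8 + 3/5*1/8 + 1/5*1/8 + 1/5*1/8 = 1/8
  d_1[C] = 0*1/8 + 3/5*3/8 + 1/5*1/4 + 1/5*3/8 = 7/20
  d_1[D] = 0*1/2 + 3/5*3/8 + 1/5*1/4 + 1/5*1/4 = 13/40
d_1 = (A=1/5, B=1/8, C=7/20, D=13/40)
  d_2[A] = 1/5*1/4 + 1/8*1/8 + 7/20*3/8 + 13/40*1/4 = 89/320
  d_2[B] = 1/5*1/8 + 1/8*1/8 + 7/20*1/8 + 13/40*1/8 = 1/8
  d_2[C] = 1/5*1/8 + 1/8*3/8 + 7/20*1/4 + 13/40*3/8 = 9/32
  d_2[D] = 1/5*1/2 + 1/8*3/8 + 7/20*1/4 + 13/40*1/4 = 101/320
d_2 = (A=89/320, B=1/8, C=9/32, D=101/320)

Answer: 89/320 1/8 9/32 101/320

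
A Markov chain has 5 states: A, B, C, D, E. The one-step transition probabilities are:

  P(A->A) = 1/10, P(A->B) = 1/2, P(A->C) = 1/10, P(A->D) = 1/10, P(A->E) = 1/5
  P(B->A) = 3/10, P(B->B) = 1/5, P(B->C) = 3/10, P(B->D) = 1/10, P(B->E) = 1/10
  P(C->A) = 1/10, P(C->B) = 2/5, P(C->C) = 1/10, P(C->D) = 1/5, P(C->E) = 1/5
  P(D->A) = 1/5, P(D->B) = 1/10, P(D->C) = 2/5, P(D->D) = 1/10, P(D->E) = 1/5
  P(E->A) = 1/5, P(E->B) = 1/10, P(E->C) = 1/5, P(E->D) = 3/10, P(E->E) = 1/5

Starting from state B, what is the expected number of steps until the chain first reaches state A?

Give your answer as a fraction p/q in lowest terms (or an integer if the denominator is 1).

Let h_i = expected steps to first reach A from state i.
Boundary: h_A = 0.
First-step equations for the other states:
  h_B = 1 + 3/10*h_A + 1/5*h_B + 3/10*h_C + 1/10*h_D + 1/10*h_E
  h_C = 1 + 1/10*h_A + 2/5*h_B + 1/10*h_C + 1/5*h_D + 1/5*h_E
  h_D = 1 + 1/5*h_A + 1/10*h_B + 2/5*h_C + 1/10*h_D + 1/5*h_E
  h_E = 1 + 1/5*h_A + 1/10*h_B + 1/5*h_C + 3/10*h_D + 1/5*h_E

Substituting h_A = 0 and rearranging gives the linear system (I - Q) h = 1:
  [4/5, -3/10, -1/10, -1/10] . (h_B, h_C, h_D, h_E) = 1
  [-2/5, 9/10, -1/5, -1/5] . (h_B, h_C, h_D, h_E) = 1
  [-1/10, -2/5, 9/10, -1/5] . (h_B, h_C, h_D, h_E) = 1
  [-1/10, -1/5, -3/10, 4/5] . (h_B, h_C, h_D, h_E) = 1

Solving yields:
  h_B = 32/7
  h_C = 38/7
  h_D = 398/77
  h_E = 394/77

Starting state is B, so the expected hitting time is h_B = 32/7.

Answer: 32/7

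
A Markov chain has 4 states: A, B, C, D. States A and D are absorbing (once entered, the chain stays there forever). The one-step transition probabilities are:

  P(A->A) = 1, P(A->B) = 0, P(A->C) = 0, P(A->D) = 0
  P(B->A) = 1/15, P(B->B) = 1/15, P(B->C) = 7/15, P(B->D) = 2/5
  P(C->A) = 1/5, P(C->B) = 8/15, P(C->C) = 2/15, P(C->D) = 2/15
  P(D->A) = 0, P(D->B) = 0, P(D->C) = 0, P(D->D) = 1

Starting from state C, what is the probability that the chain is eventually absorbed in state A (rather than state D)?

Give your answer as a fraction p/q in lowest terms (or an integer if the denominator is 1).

Answer: 25/63

Derivation:
Let a_i = P(absorbed in A | start in state i).
Boundary conditions: a_A = 1, a_D = 0.
For each transient state i, a_i = sum_j P(i->j) * a_j:
  a_B = 1/15*a_A + 1/15*a_B + 7/15*a_C + 2/5*a_D
  a_C = 1/5*a_A + 8/15*a_B + 2/15*a_C + 2/15*a_D

Substituting a_A = 1 and a_D = 0, rearrange to (I - Q) a = r where r[i] = P(i -> A):
  [14/15, -7/15] . (a_B, a_C) = 1/15
  [-8/15, 13/15] . (a_B, a_C) = 1/5

Solving yields:
  a_B = 17/63
  a_C = 25/63

Starting state is C, so the absorption probability is a_C = 25/63.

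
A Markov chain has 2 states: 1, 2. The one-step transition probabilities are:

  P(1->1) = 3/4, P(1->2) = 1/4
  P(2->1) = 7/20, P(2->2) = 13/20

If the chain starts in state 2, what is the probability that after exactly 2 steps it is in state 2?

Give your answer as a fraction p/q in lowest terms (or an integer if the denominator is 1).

Answer: 51/100

Derivation:
Computing P^2 by repeated multiplication:
P^1 =
  1: [3/4, 1/4]
  2: [7/20, 13/20]
P^2 =
  1: [13/20, 7/20]
  2: [49/100, 51/100]

(P^2)[2 -> 2] = 51/100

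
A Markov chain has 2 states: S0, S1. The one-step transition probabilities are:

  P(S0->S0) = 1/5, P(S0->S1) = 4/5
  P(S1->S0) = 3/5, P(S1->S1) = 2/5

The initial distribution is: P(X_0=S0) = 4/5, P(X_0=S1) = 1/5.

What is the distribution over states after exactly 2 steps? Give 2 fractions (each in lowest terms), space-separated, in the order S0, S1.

Answer: 61/125 64/125

Derivation:
Propagating the distribution step by step (d_{t+1} = d_t * P):
d_0 = (S0=4/5, S1=1/5)
  d_1[S0] = 4/5*1/5 + 1/5*3/5 = 7/25
  d_1[S1] = 4/5*4/5 + 1/5*2/5 = 18/25
d_1 = (S0=7/25, S1=18/25)
  d_2[S0] = 7/25*1/5 + 18/25*3/5 = 61/125
  d_2[S1] = 7/25*4/5 + 18/25*2/5 = 64/125
d_2 = (S0=61/125, S1=64/125)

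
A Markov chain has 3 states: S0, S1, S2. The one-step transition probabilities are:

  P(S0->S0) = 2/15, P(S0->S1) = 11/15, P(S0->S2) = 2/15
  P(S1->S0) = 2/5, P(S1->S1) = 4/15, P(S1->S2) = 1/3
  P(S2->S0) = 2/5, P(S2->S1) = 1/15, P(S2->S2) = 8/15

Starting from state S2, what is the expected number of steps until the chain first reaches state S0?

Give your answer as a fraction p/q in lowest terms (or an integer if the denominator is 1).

Let h_i = expected steps to first reach S0 from state i.
Boundary: h_S0 = 0.
First-step equations for the other states:
  h_S1 = 1 + 2/5*h_S0 + 4/15*h_S1 + 1/3*h_S2
  h_S2 = 1 + 2/5*h_S0 + 1/15*h_S1 + 8/15*h_S2

Substituting h_S0 = 0 and rearranging gives the linear system (I - Q) h = 1:
  [11/15, -1/3] . (h_S1, h_S2) = 1
  [-1/15, 7/15] . (h_S1, h_S2) = 1

Solving yields:
  h_S1 = 5/2
  h_S2 = 5/2

Starting state is S2, so the expected hitting time is h_S2 = 5/2.

Answer: 5/2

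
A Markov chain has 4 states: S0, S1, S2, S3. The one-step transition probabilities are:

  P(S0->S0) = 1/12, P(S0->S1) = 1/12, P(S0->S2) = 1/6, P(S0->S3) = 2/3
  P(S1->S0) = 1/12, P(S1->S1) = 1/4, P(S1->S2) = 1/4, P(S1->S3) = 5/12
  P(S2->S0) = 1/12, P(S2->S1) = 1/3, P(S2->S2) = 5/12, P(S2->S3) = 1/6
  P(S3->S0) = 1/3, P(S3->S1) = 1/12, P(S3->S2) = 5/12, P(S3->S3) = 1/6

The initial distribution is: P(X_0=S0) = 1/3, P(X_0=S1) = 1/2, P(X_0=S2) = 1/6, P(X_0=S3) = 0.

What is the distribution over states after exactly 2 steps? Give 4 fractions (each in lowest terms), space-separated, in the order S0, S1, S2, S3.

Answer: 19/96 13/72 13/36 25/96

Derivation:
Propagating the distribution step by step (d_{t+1} = d_t * P):
d_0 = (S0=1/3, S1=1/2, S2=1/6, S3=0)
  d_1[S0] = 1/3*1/12 + 1/2*1/12 + 1/6*1/12 + 0*1/3 = 1/12
  d_1[S1] = 1/3*1/12 + 1/2*1/4 + 1/6*1/3 + 0*1/12 = 5/24
  d_1[S2] = 1/3*1/6 + 1/2*1/4 + 1/6*5/12 + 0*5/12 = 1/4
  d_1[S3] = 1/3*2/3 + 1/2*5/12 + 1/6*1/6 + 0*1/6 = 11/24
d_1 = (S0=1/12, S1=5/24, S2=1/4, S3=11/24)
  d_2[S0] = 1/12*1/12 + 5/24*1/12 + 1/4*1/12 + 11/24*1/3 = 19/96
  d_2[S1] = 1/12*1/12 + 5/24*1/4 + 1/4*1/3 + 11/24*1/12 = 13/72
  d_2[S2] = 1/12*1/6 + 5/24*1/4 + 1/4*5/12 + 11/24*5/12 = 13/36
  d_2[S3] = 1/12*2/3 + 5/24*5/12 + 1/4*1/6 + 11/24*1/6 = 25/96
d_2 = (S0=19/96, S1=13/72, S2=13/36, S3=25/96)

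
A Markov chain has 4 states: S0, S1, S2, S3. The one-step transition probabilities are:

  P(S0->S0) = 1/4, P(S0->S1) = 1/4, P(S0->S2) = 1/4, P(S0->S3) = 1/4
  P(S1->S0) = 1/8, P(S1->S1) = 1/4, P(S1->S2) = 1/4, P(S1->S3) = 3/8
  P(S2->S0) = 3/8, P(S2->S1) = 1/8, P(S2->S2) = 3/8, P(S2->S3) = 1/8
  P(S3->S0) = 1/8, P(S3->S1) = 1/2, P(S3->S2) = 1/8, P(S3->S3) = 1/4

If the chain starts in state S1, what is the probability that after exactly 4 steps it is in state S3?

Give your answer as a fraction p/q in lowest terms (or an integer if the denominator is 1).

Computing P^4 by repeated multiplication:
P^1 =
  S0: [1/4, 1/4, 1/4, 1/4]
  S1: [1/8, 1/4, 1/4, 3/8]
  S2: [3/8, 1/8, 3/8, 1/8]
  S3: [1/8, 1/2, 1/8, 1/4]
P^2 =
  S0: [7/32, 9/32, 1/4, 1/4]
  S1: [13/64, 5/16, 15/64, 1/4]
  S2: [17/64, 15/64, 9/32, 7/32]
  S3: [11/64, 19/64, 15/64, 19/64]
P^3 =
  S0: [55/256, 9/32, 1/4, 65/256]
  S1: [107/512, 145/512, 127/512, 133/512]
  S2: [117/512, 69/256, 33/128, 125/512]
  S3: [105/512, 151/512, 31/128, 33/128]
P^4 =
  S0: [439/2048, 289/1024, 511/2048, 65/256]
  S1: [873/4096, 1163/4096, 509/2048, 521/2048]
  S2: [893/4096, 571/2048, 1031/4096, 515/2048]
  S3: [865/4096, 291/1024, 127/512, 1051/4096]

(P^4)[S1 -> S3] = 521/2048

Answer: 521/2048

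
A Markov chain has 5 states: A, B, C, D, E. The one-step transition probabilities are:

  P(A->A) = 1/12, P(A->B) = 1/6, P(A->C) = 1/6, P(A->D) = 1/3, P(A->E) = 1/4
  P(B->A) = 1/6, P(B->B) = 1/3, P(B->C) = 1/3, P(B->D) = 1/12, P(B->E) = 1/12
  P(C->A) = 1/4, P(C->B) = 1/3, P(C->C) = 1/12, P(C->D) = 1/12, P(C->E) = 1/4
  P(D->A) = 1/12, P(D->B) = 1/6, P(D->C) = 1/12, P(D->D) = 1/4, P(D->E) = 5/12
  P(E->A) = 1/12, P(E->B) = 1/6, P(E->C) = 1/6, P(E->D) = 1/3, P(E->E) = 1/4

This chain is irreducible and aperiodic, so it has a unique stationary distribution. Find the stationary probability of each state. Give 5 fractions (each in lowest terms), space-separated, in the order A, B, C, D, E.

The stationary distribution satisfies pi = pi * P, i.e.:
  pi_A = 1/12*pi_A + 1/6*pi_B + 1/4*pi_C + 1/12*pi_D + 1/12*pi_E
  pi_B = 1/6*pi_A + 1/3*pi_B + 1/3*pi_C + 1/6*pi_D + 1/6*pi_E
  pi_C = 1/6*pi_A + 1/3*pi_B + 1/12*pi_C + 1/12*pi_D + 1/6*pi_E
  pi_D = 1/3*pi_A + 1/12*pi_B + 1/12*pi_C + 1/4*pi_D + 1/3*pi_E
  pi_E = 1/4*pi_A + 1/12*pi_B + 1/4*pi_C + 5/12*pi_D + 1/4*pi_E
with normalization: pi_A + pi_B + pi_C + pi_D + pi_E = 1.

Using the first 4 balance equations plus normalization, the linear system A*pi = b is:
  [-11/12, 1/6, 1/4, 1/12, 1/12] . pi = 0
  [1/6, -2/3, 1/3, 1/6, 1/6] . pi = 0
  [1/6, 1/3, -11/12, 1/12, 1/6] . pi = 0
  [1/3, 1/12, 1/12, -3/4, 1/3] . pi = 0
  [1, 1, 1, 1, 1] . pi = 1

Solving yields:
  pi_A = 1267/9612
  pi_B = 188/801
  pi_C = 139/801
  pi_D = 19/89
  pi_E = 2369/9612

Verification (pi * P):
  1267/9612*1/12 + 188/801*1/6 + 139/801*1/4 + 19/89*1/12 + 2369/9612*1/12 = 1267/9612 = pi_A  (ok)
  1267/9612*1/6 + 188/801*1/3 + 139/801*1/3 + 19/89*1/6 + 2369/9612*1/6 = 188/801 = pi_B  (ok)
  1267/9612*1/6 + 188/801*1/3 + 139/801*1/12 + 19/89*1/12 + 2369/9612*1/6 = 139/801 = pi_C  (ok)
  1267/9612*1/3 + 188/801*1/12 + 139/801*1/12 + 19/89*1/4 + 2369/9612*1/3 = 19/89 = pi_D  (ok)
  1267/9612*1/4 + 188/801*1/12 + 139/801*1/4 + 19/89*5/12 + 2369/9612*1/4 = 2369/9612 = pi_E  (ok)

Answer: 1267/9612 188/801 139/801 19/89 2369/9612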